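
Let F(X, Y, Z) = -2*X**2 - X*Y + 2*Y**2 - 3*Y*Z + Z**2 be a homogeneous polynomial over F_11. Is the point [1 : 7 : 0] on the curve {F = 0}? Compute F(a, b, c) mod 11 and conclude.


F(1,7,0) ≡ 1 (mod 11); P is NOT on the curve.

Evaluate F(1, 7, 0) term-by-term (mod 11).
  -2*X**2 ↦ -2·1·1·1 = -2
  -X*Y ↦ -1·1·7·1 = -7
  2*Y**2 ↦ 2·1·49·1 = 98
  -3*Y*Z ↦ -3·1·7·0 = 0
  Z**2 ↦ 1·1·1·0 = 0
Sum: F(1, 7, 0) = (-2) + (-7) + (98) + (0) + (0) = 89.
Reducing mod 11: 89 ≡ 1 (mod 11).
Since F(a, b, c) ≡ 1 ≠ 0 (mod 11), P does NOT lie on the curve.


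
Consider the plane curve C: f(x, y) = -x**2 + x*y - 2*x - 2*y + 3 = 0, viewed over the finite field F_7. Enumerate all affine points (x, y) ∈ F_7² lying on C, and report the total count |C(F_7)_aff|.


Affine F_7-points: {(0, 5), (1, 0), (3, 5), (4, 0), (5, 6), (6, 6)}; count = 6.

For each of the 49 pairs (x, y) ∈ F_7², evaluate f(x, y) mod 7. Record the zeros.
  x = 0: [0↦3, 1↦1, 2↦6, 3↦4, 4↦2, 5↦0, 6↦5]  zeros at y ∈ {5}
  x = 1: [0↦0, 1↦6, 2↦5, 3↦4, 4↦3, 5↦2, 6↦1]  zeros at y ∈ {0}
  x = 2: [0↦2, 1↦2, 2↦2, 3↦2, 4↦2, 5↦2, 6↦2]  zeros at y ∈ ∅
  x = 3: [0↦2, 1↦3, 2↦4, 3↦5, 4↦6, 5↦0, 6↦1]  zeros at y ∈ {5}
  x = 4: [0↦0, 1↦2, 2↦4, 3↦6, 4↦1, 5↦3, 6↦5]  zeros at y ∈ {0}
  x = 5: [0↦3, 1↦6, 2↦2, 3↦5, 4↦1, 5↦4, 6↦0]  zeros at y ∈ {6}
  x = 6: [0↦4, 1↦1, 2↦5, 3↦2, 4↦6, 5↦3, 6↦0]  zeros at y ∈ {6}
Collecting zeros: affine points = {(0, 5), (1, 0), (3, 5), (4, 0), (5, 6), (6, 6)}.
Total count |C(F_7)_aff| = 6.


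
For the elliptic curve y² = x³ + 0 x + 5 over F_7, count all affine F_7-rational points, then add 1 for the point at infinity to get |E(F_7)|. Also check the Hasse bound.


Affine points = {(3, 2), (3, 5), (5, 2), (5, 5), (6, 2), (6, 5)}; affine count = 6; |E(F_7)| = 7.

Discriminant check: Δ ∝ 4a³ + 27b² = 4·0³ + 27·5² = 4·0 + 27·25 ≡ 3 (mod 7). Nonzero ⇒ E is nonsingular.
For each x ∈ F_7, compute rhs = x³ + 0·x + 5 mod 7, then count y ∈ F_7 with y² ≡ rhs.
  x = 0: rhs = 5, matching y values: none (0 points).
  x = 1: rhs = 6, matching y values: none (0 points).
  x = 2: rhs = 6, matching y values: none (0 points).
  x = 3: rhs = 4, matching y values: 2, 5 (2 points).
  x = 4: rhs = 6, matching y values: none (0 points).
  x = 5: rhs = 4, matching y values: 2, 5 (2 points).
  x = 6: rhs = 4, matching y values: 2, 5 (2 points).
Total affine count: 6.
Full point count |E(F_7)| = 6 + 1 = 7.
Hasse bound: |7 − (7+1)| = |-1| = 1 ≤ 2√7 ≈ 5.2915 ✓.


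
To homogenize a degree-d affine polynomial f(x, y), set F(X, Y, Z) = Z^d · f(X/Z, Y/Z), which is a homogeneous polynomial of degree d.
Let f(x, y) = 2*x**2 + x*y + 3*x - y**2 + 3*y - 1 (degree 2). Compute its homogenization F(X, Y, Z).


F(X, Y, Z) = 2*X**2 + X*Y + 3*X*Z - Y**2 + 3*Y*Z - Z**2

deg(f) = 2.
Substitute x = X/Z, y = Y/Z into f, then multiply by Z^2.
  monomial 2·x^2·y^0 ↦ 2·X^2·Y^0·Z^0.
  monomial 1·x^1·y^1 ↦ 1·X^1·Y^1·Z^0.
  monomial 3·x^1·y^0 ↦ 3·X^1·Y^0·Z^1.
  monomial -1·x^0·y^2 ↦ -1·X^0·Y^2·Z^0.
  monomial 3·x^0·y^1 ↦ 3·X^0·Y^1·Z^1.
  monomial -1·x^0·y^0 ↦ -1·X^0·Y^0·Z^2.
Collecting: F(X, Y, Z) = 2*X**2 + X*Y + 3*X*Z - Y**2 + 3*Y*Z - Z**2.


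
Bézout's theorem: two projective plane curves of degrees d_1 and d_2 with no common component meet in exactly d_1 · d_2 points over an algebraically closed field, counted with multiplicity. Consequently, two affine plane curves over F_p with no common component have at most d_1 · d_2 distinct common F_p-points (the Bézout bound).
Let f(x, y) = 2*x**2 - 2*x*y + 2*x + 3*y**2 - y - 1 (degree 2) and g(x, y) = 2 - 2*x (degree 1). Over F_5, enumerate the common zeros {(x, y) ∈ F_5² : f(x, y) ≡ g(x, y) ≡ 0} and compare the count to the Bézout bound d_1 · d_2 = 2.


Common zeros: ∅; count = 0; Bézout bound = 2.

deg(f) = 2, deg(g) = 1, so Bézout bound = 2.
Scan x ∈ F_5. For each x, list the y ∈ F_5 with f(x, y) ≡ 0 and those with g(x, y) ≡ 0 (mod 5); the common zeros in that column are the intersection.
  x = 0: f ≡ 0 at y ∈ ∅; g ≡ 0 at y ∈ ∅; common: ∅.
  x = 1: f ≡ 0 at y ∈ ∅; g ≡ 0 at y ∈ {0, 1, 2, 3, 4}; common: ∅.
  x = 2: f ≡ 0 at y ∈ ∅; g ≡ 0 at y ∈ ∅; common: ∅.
  x = 3: f ≡ 0 at y ∈ ∅; g ≡ 0 at y ∈ ∅; common: ∅.
  x = 4: f ≡ 0 at y ∈ ∅; g ≡ 0 at y ∈ ∅; common: ∅.
Collecting: common zeros = ∅, so the count is 0.
Comparison with the Bézout bound: 0 ≤ 2 = deg(f)·deg(g), as expected for curves with no common component (the affine F_5-count falls short of the bound because intersections may lie at infinity, over extension fields, or carry multiplicity).


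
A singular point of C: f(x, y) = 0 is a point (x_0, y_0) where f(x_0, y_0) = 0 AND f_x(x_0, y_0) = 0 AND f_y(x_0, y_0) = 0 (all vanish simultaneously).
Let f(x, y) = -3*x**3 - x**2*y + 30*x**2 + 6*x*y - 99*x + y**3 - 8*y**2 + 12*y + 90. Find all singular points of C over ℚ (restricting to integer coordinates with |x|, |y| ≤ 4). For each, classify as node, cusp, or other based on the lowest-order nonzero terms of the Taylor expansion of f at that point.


Singular points: {(3, 3)}; classification: cusp.

Compute partial derivatives:
  f_x = -9*x**2 - 2*x*y + 60*x + 6*y - 99.
  f_y = -x**2 + 6*x + 3*y**2 - 16*y + 12.
Scan x_0 ∈ {−4, ..., 4}. For each x_0, f_y(x_0, y) is a polynomial in y; find its integer roots y ∈ {−4, ..., 4}, then test f_x and f at those candidates.
  x = -4: f_y(-4, y) = 3*y**2 - 16*y - 28; no integer root y with |y| ≤ 4.
  x = -3: f_y(-3, y) = 3*y**2 - 16*y - 15; no integer root y with |y| ≤ 4.
  x = -2: f_y(-2, y) = 3*y**2 - 16*y - 4; no integer root y with |y| ≤ 4.
  x = -1: f_y(-1, y) = 3*y**2 - 16*y + 5; no integer root y with |y| ≤ 4.
  x = 0: f_y(0, y) = 3*y**2 - 16*y + 12; no integer root y with |y| ≤ 4.
  x = 1: f_y(1, y) = 3*y**2 - 16*y + 17; no integer root y with |y| ≤ 4.
  x = 2: f_y(2, y) = 3*y**2 - 16*y + 20; vanishes at y ∈ {2}. (2, 2): f_x = -11 ≠ 0.
  x = 3: f_y(3, y) = 3*y**2 - 16*y + 21; vanishes at y ∈ {3}. (3, 3): f_x = 0, f = 0 — SINGULAR.
  x = 4: f_y(4, y) = 3*y**2 - 16*y + 20; vanishes at y ∈ {2}. (4, 2): f_x = -7 ≠ 0.
Only singular point on the grid: (3, 3).
Classify: substitute x = 3 + u, y = 3 + v and expand: f = -3*u**3 - u**2*v + v**3 + v**2.
No constant or linear terms (consistent with a singular point). Quadratic part: v**2. Cubic part: -3*u**3 - u**2*v + v**3.
The quadratic part v**2 is a perfect square, so there is a single (double) tangent line v = 0, i.e. y = 3. Restricting the cubic part to that line (v = 0) leaves -3*u**3 ≠ 0, so f is not divisible by v and the branch is v² ≈ 3*u**3 to lowest order — this is a cusp.
Classification: cusp.


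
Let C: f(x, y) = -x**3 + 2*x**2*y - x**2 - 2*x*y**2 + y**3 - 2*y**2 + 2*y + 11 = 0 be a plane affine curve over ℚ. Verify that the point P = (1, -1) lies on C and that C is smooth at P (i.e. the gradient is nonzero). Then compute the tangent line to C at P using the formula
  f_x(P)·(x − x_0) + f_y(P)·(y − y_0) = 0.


Tangent line at P: -11*x + 15*y + 26 = 0.

Step 1: f(1, -1) = 0, so P lies on C.
Step 2: partial derivatives
  f_x(x, y) = -3*x**2 + 4*x*y - 2*x - 2*y**2, f_y(x, y) = 2*x**2 - 4*x*y + 3*y**2 - 4*y + 2.
  f_x(P) = -11, f_y(P) = 15 (gradient nonzero, so P is smooth).
Step 3: tangent line at P: -11·(x − 1) + 15·(y − -1) = 0.
Expanding: -11*x + 15*y + 26 = 0.


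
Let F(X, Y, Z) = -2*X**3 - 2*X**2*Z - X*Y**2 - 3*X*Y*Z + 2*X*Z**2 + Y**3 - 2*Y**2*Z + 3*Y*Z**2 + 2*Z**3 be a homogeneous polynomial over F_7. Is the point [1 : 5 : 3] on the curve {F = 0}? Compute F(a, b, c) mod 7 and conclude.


F(1,5,3) ≡ 6 (mod 7); P is NOT on the curve.

Evaluate F(1, 5, 3) term-by-term (mod 7).
  -2*X**3 ↦ -2·1·1·1 = -2
  -2*X**2*Z ↦ -2·1·1·3 = -6
  -X*Y**2 ↦ -1·1·25·1 = -25
  -3*X*Y*Z ↦ -3·1·5·3 = -45
  2*X*Z**2 ↦ 2·1·1·9 = 18
  Y**3 ↦ 1·1·125·1 = 125
  -2*Y**2*Z ↦ -2·1·25·3 = -150
  3*Y*Z**2 ↦ 3·1·5·9 = 135
  2*Z**3 ↦ 2·1·1·27 = 54
Sum: F(1, 5, 3) = (-2) + (-6) + (-25) + (-45) + (18) + (125) + (-150) + (135) + (54) = 104.
Reducing mod 7: 104 ≡ 6 (mod 7).
Since F(a, b, c) ≡ 6 ≠ 0 (mod 7), P does NOT lie on the curve.


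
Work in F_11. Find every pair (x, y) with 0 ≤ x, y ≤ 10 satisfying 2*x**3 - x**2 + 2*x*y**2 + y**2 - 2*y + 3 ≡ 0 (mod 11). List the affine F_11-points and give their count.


Affine F_11-points: {(0, 4), (0, 9), (1, 4), (2, 8), (2, 10), (4, 5), (5, 4), (7, 8), (7, 9), (8, 7), (8, 8), (9, 1), (9, 2), (10, 0), (10, 9)}; count = 15.

For each of the 121 pairs (x, y) ∈ F_11², evaluate f(x, y) mod 11. Record the zeros.
  x = 0: [0↦3, 1↦2, 2↦3, 3↦6, 4↦0, 5↦7, 6↦5, 7↦5, 8↦7, 9↦0, 10↦6]  zeros at y ∈ {4, 9}
  x = 1: [0↦4, 1↦5, 2↦1, 3↦3, 4↦0, 5↦3, 6↦1, 7↦5, 8↦4, 9↦9, 10↦9]  zeros at y ∈ {4}
  x = 2: [0↦4, 1↦7, 2↦9, 3↦10, 4↦10, 5↦9, 6↦7, 7↦4, 8↦0, 9↦6, 10↦0]  zeros at y ∈ {8, 10}
  x = 3: [0↦4, 1↦9, 2↦6, 3↦6, 4↦9, 5↦4, 6↦2, 7↦3, 8↦7, 9↦3, 10↦2]  zeros at y ∈ ∅
  x = 4: [0↦5, 1↦1, 2↦4, 3↦3, 4↦9, 5↦0, 6↦9, 7↦3, 8↦4, 9↦1, 10↦5]  zeros at y ∈ {5}
  x = 5: [0↦8, 1↦6, 2↦4, 3↦2, 4↦0, 5↦9, 6↦7, 7↦5, 8↦3, 9↦1, 10↦10]  zeros at y ∈ {4}
  x = 6: [0↦3, 1↦3, 2↦7, 3↦4, 4↦5, 5↦10, 6↦8, 7↦10, 8↦5, 9↦4, 10↦7]  zeros at y ∈ ∅
  x = 7: [0↦2, 1↦4, 2↦3, 3↦10, 4↦3, 5↦4, 6↦2, 7↦8, 8↦0, 9↦0, 10↦8]  zeros at y ∈ {8, 9}
  x = 8: [0↦6, 1↦10, 2↦4, 3↦10, 4↦6, 5↦3, 6↦1, 7↦0, 8↦0, 9↦1, 10↦3]  zeros at y ∈ {7, 8}
  x = 9: [0↦5, 1↦0, 2↦0, 3↦5, 4↦4, 5↦8, 6↦6, 7↦9, 8↦6, 9↦8, 10↦4]  zeros at y ∈ {1, 2}
  x = 10: [0↦0, 1↦8, 2↦3, 3↦7, 4↦9, 5↦9, 6↦7, 7↦3, 8↦8, 9↦0, 10↦1]  zeros at y ∈ {0, 9}
Collecting zeros: affine points = {(0, 4), (0, 9), (1, 4), (2, 8), (2, 10), (4, 5), (5, 4), (7, 8), (7, 9), (8, 7), (8, 8), (9, 1), (9, 2), (10, 0), (10, 9)}.
Total count |C(F_11)_aff| = 15.


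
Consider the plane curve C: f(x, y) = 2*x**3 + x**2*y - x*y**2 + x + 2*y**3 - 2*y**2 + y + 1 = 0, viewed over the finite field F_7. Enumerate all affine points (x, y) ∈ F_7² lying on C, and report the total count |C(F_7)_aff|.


Affine F_7-points: {(1, 5), (4, 0), (6, 2), (6, 3), (6, 6)}; count = 5.

For each of the 49 pairs (x, y) ∈ F_7², evaluate f(x, y) mod 7. Record the zeros.
  x = 0: [0↦1, 1↦2, 2↦4, 3↦5, 4↦3, 5↦3, 6↦3]  zeros at y ∈ ∅
  x = 1: [0↦4, 1↦5, 2↦5, 3↦2, 4↦1, 5↦0, 6↦4]  zeros at y ∈ {5}
  x = 2: [0↦5, 1↦1, 2↦1, 3↦3, 4↦5, 5↦5, 6↦1]  zeros at y ∈ ∅
  x = 3: [0↦2, 1↦2, 2↦4, 3↦6, 4↦6, 5↦2, 6↦6]  zeros at y ∈ ∅
  x = 4: [0↦0, 1↦6, 2↦5, 3↦2, 4↦2, 5↦3, 6↦3]  zeros at y ∈ {0}
  x = 5: [0↦4, 1↦4, 2↦2, 3↦3, 4↦5, 5↦6, 6↦4]  zeros at y ∈ ∅
  x = 6: [0↦5, 1↦1, 2↦0, 3↦0, 4↦6, 5↦2, 6↦0]  zeros at y ∈ {2, 3, 6}
Collecting zeros: affine points = {(1, 5), (4, 0), (6, 2), (6, 3), (6, 6)}.
Total count |C(F_7)_aff| = 5.


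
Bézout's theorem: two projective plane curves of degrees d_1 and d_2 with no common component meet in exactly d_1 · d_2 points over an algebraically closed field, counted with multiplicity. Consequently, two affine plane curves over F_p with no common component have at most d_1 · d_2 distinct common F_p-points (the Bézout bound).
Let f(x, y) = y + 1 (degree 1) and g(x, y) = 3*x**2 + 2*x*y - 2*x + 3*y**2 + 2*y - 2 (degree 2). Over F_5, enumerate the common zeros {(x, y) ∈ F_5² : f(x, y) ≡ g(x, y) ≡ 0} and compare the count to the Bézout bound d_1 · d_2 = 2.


Common zeros: ∅; count = 0; Bézout bound = 2.

deg(f) = 1, deg(g) = 2, so Bézout bound = 2.
Scan x ∈ F_5. For each x, list the y ∈ F_5 with f(x, y) ≡ 0 and those with g(x, y) ≡ 0 (mod 5); the common zeros in that column are the intersection.
  x = 0: f ≡ 0 at y ∈ {4}; g ≡ 0 at y ∈ ∅; common: ∅.
  x = 1: f ≡ 0 at y ∈ {4}; g ≡ 0 at y ∈ ∅; common: ∅.
  x = 2: f ≡ 0 at y ∈ {4}; g ≡ 0 at y ∈ {1, 2}; common: ∅.
  x = 3: f ≡ 0 at y ∈ {4}; g ≡ 0 at y ∈ {1, 3}; common: ∅.
  x = 4: f ≡ 0 at y ∈ {4}; g ≡ 0 at y ∈ {2, 3}; common: ∅.
Collecting: common zeros = ∅, so the count is 0.
Comparison with the Bézout bound: 0 ≤ 2 = deg(f)·deg(g), as expected for curves with no common component (the affine F_5-count falls short of the bound because intersections may lie at infinity, over extension fields, or carry multiplicity).


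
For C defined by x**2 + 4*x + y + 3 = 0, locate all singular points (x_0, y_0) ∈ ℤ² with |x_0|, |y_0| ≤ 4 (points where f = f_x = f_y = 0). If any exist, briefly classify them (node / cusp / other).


No singular points in the scanned grid; C is smooth there.

Compute partial derivatives:
  f_x = 2*x + 4.
  f_y = 1.
f_y = 1 is a nonzero constant, so f_y never vanishes: no point (x, y) can satisfy f = f_x = f_y = 0. In particular no (x, y) ∈ {−4, ..., 4}² is singular; the curve is smooth.


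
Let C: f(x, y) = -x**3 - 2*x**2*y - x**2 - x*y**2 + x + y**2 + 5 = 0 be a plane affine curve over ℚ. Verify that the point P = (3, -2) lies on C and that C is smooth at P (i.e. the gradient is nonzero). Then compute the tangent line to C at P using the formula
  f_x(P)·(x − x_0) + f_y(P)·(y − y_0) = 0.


Tangent line at P: -12*x - 10*y + 16 = 0.

Step 1: f(3, -2) = 0, so P lies on C.
Step 2: partial derivatives
  f_x(x, y) = -3*x**2 - 4*x*y - 2*x - y**2 + 1, f_y(x, y) = -2*x**2 - 2*x*y + 2*y.
  f_x(P) = -12, f_y(P) = -10 (gradient nonzero, so P is smooth).
Step 3: tangent line at P: -12·(x − 3) + -10·(y − -2) = 0.
Expanding: -12*x - 10*y + 16 = 0.


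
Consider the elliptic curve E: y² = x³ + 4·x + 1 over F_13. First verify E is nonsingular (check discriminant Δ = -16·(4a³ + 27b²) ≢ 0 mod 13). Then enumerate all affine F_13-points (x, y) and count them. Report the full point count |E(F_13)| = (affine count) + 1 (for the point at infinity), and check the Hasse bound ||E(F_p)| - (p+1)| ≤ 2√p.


Affine points = {(0, 1), (0, 12), (2, 2), (2, 11), (3, 1), (3, 12), (4, 4), (4, 9), (5, 4), (5, 9), (8, 5), (8, 8), (9, 5), (9, 8), (10, 1), (10, 12), (12, 3), (12, 10)}; affine count = 18; |E(F_13)| = 19.

Discriminant check: Δ ∝ 4a³ + 27b² = 4·4³ + 27·1² = 4·64 + 27·1 ≡ 10 (mod 13). Nonzero ⇒ E is nonsingular.
For each x ∈ F_13, compute rhs = x³ + 4·x + 1 mod 13, then count y ∈ F_13 with y² ≡ rhs.
  x = 0: rhs = 1, matching y values: 1, 12 (2 points).
  x = 1: rhs = 6, matching y values: none (0 points).
  x = 2: rhs = 4, matching y values: 2, 11 (2 points).
  x = 3: rhs = 1, matching y values: 1, 12 (2 points).
  x = 4: rhs = 3, matching y values: 4, 9 (2 points).
  x = 5: rhs = 3, matching y values: 4, 9 (2 points).
  x = 6: rhs = 7, matching y values: none (0 points).
  x = 7: rhs = 8, matching y values: none (0 points).
  x = 8: rhs = 12, matching y values: 5, 8 (2 points).
  x = 9: rhs = 12, matching y values: 5, 8 (2 points).
  x = 10: rhs = 1, matching y values: 1, 12 (2 points).
  x = 11: rhs = 11, matching y values: none (0 points).
  x = 12: rhs = 9, matching y values: 3, 10 (2 points).
Total affine count: 18.
Full point count |E(F_13)| = 18 + 1 = 19.
Hasse bound: |19 − (13+1)| = |5| = 5 ≤ 2√13 ≈ 7.2111 ✓.


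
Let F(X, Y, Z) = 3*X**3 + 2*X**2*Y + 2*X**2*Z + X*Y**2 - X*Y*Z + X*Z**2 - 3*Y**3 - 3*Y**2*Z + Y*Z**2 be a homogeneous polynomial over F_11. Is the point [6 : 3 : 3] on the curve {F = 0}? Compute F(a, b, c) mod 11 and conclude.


F(6,3,3) ≡ 9 (mod 11); P is NOT on the curve.

Evaluate F(6, 3, 3) term-by-term (mod 11).
  3*X**3 ↦ 3·216·1·1 = 648
  2*X**2*Y ↦ 2·36·3·1 = 216
  2*X**2*Z ↦ 2·36·1·3 = 216
  X*Y**2 ↦ 1·6·9·1 = 54
  -X*Y*Z ↦ -1·6·3·3 = -54
  X*Z**2 ↦ 1·6·1·9 = 54
  -3*Y**3 ↦ -3·1·27·1 = -81
  -3*Y**2*Z ↦ -3·1·9·3 = -81
  Y*Z**2 ↦ 1·1·3·9 = 27
Sum: F(6, 3, 3) = (648) + (216) + (216) + (54) + (-54) + (54) + (-81) + (-81) + (27) = 999.
Reducing mod 11: 999 ≡ 9 (mod 11).
Since F(a, b, c) ≡ 9 ≠ 0 (mod 11), P does NOT lie on the curve.


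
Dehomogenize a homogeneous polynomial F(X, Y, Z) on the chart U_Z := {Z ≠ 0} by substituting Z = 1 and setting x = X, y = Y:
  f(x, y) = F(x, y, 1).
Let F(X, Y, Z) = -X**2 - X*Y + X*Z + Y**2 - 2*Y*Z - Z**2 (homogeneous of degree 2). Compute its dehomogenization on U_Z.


f(x, y) = -x**2 - x*y + x + y**2 - 2*y - 1

On U_Z we set Z = 1. Each monomial c·X^i·Y^j·Z^k in F becomes c·x^i·y^j·1^k = c·x^i·y^j.
Substituting Z = 1: F(X, Y, 1) = -x**2 - x*y + x + y**2 - 2*y - 1.
Note: deg(f) ≤ deg(F) = 2; strict inequality happens when F is divisible by Z (lost terms).


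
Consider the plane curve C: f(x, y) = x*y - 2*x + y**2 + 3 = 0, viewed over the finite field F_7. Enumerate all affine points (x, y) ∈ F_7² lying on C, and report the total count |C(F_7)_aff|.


Affine F_7-points: {(0, 2), (0, 5), (1, 2), (1, 4), (2, 2), (2, 3), (3, 2), (4, 1), (4, 2), (5, 0), (5, 2), (6, 2), (6, 6)}; count = 13.

For each of the 49 pairs (x, y) ∈ F_7², evaluate f(x, y) mod 7. Record the zeros.
  x = 0: [0↦3, 1↦4, 2↦0, 3↦5, 4↦5, 5↦0, 6↦4]  zeros at y ∈ {2, 5}
  x = 1: [0↦1, 1↦3, 2↦0, 3↦6, 4↦0, 5↦3, 6↦1]  zeros at y ∈ {2, 4}
  x = 2: [0↦6, 1↦2, 2↦0, 3↦0, 4↦2, 5↦6, 6↦5]  zeros at y ∈ {2, 3}
  x = 3: [0↦4, 1↦1, 2↦0, 3↦1, 4↦4, 5↦2, 6↦2]  zeros at y ∈ {2}
  x = 4: [0↦2, 1↦0, 2↦0, 3↦2, 4↦6, 5↦5, 6↦6]  zeros at y ∈ {1, 2}
  x = 5: [0↦0, 1↦6, 2↦0, 3↦3, 4↦1, 5↦1, 6↦3]  zeros at y ∈ {0, 2}
  x = 6: [0↦5, 1↦5, 2↦0, 3↦4, 4↦3, 5↦4, 6↦0]  zeros at y ∈ {2, 6}
Collecting zeros: affine points = {(0, 2), (0, 5), (1, 2), (1, 4), (2, 2), (2, 3), (3, 2), (4, 1), (4, 2), (5, 0), (5, 2), (6, 2), (6, 6)}.
Total count |C(F_7)_aff| = 13.


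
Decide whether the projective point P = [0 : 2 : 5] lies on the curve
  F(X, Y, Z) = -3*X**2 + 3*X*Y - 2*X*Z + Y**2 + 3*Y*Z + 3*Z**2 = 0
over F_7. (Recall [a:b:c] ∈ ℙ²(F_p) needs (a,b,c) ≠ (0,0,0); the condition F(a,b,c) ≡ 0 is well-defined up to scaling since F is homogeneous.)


F(0,2,5) ≡ 4 (mod 7); P is NOT on the curve.

Evaluate F(0, 2, 5) term-by-term (mod 7).
  -3*X**2 ↦ -3·0·1·1 = 0
  3*X*Y ↦ 3·0·2·1 = 0
  -2*X*Z ↦ -2·0·1·5 = 0
  Y**2 ↦ 1·1·4·1 = 4
  3*Y*Z ↦ 3·1·2·5 = 30
  3*Z**2 ↦ 3·1·1·25 = 75
Sum: F(0, 2, 5) = (0) + (0) + (0) + (4) + (30) + (75) = 109.
Reducing mod 7: 109 ≡ 4 (mod 7).
Since F(a, b, c) ≡ 4 ≠ 0 (mod 7), P does NOT lie on the curve.


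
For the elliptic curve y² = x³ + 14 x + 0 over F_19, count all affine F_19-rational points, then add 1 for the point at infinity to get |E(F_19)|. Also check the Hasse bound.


Affine points = {(0, 0), (2, 6), (2, 13), (4, 5), (4, 14), (5, 9), (5, 10), (7, 2), (7, 17), (8, 4), (8, 15), (9, 0), (10, 0), (13, 2), (13, 17), (16, 8), (16, 11), (18, 2), (18, 17)}; affine count = 19; |E(F_19)| = 20.

Discriminant check: Δ ∝ 4a³ + 27b² = 4·14³ + 27·0² = 4·2744 + 27·0 ≡ 13 (mod 19). Nonzero ⇒ E is nonsingular.
For each x ∈ F_19, compute rhs = x³ + 14·x + 0 mod 19, then count y ∈ F_19 with y² ≡ rhs.
  x = 0: rhs = 0, matching y values: 0 (1 points).
  x = 1: rhs = 15, matching y values: none (0 points).
  x = 2: rhs = 17, matching y values: 6, 13 (2 points).
  x = 3: rhs = 12, matching y values: none (0 points).
  x = 4: rhs = 6, matching y values: 5, 14 (2 points).
  x = 5: rhs = 5, matching y values: 9, 10 (2 points).
  x = 6: rhs = 15, matching y values: none (0 points).
  x = 7: rhs = 4, matching y values: 2, 17 (2 points).
  x = 8: rhs = 16, matching y values: 4, 15 (2 points).
  x = 9: rhs = 0, matching y values: 0 (1 points).
  x = 10: rhs = 0, matching y values: 0 (1 points).
  x = 11: rhs = 3, matching y values: none (0 points).
  x = 12: rhs = 15, matching y values: none (0 points).
  x = 13: rhs = 4, matching y values: 2, 17 (2 points).
  x = 14: rhs = 14, matching y values: none (0 points).
  x = 15: rhs = 13, matching y values: none (0 points).
  x = 16: rhs = 7, matching y values: 8, 11 (2 points).
  x = 17: rhs = 2, matching y values: none (0 points).
  x = 18: rhs = 4, matching y values: 2, 17 (2 points).
Total affine count: 19.
Full point count |E(F_19)| = 19 + 1 = 20.
Hasse bound: |20 − (19+1)| = |0| = 0 ≤ 2√19 ≈ 8.7178 ✓.


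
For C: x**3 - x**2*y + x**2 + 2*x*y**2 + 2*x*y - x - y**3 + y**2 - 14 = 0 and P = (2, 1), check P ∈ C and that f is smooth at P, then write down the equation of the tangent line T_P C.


Tangent line at P: 15*x + 7*y - 37 = 0.

Step 1: f(2, 1) = 0, so P lies on C.
Step 2: partial derivatives
  f_x(x, y) = 3*x**2 - 2*x*y + 2*x + 2*y**2 + 2*y - 1, f_y(x, y) = -x**2 + 4*x*y + 2*x - 3*y**2 + 2*y.
  f_x(P) = 15, f_y(P) = 7 (gradient nonzero, so P is smooth).
Step 3: tangent line at P: 15·(x − 2) + 7·(y − 1) = 0.
Expanding: 15*x + 7*y - 37 = 0.


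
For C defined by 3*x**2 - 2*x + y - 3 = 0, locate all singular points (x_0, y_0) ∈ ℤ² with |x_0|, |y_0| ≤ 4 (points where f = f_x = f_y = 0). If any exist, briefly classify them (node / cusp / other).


No singular points in the scanned grid; C is smooth there.

Compute partial derivatives:
  f_x = 6*x - 2.
  f_y = 1.
f_y = 1 is a nonzero constant, so f_y never vanishes: no point (x, y) can satisfy f = f_x = f_y = 0. In particular no (x, y) ∈ {−4, ..., 4}² is singular; the curve is smooth.


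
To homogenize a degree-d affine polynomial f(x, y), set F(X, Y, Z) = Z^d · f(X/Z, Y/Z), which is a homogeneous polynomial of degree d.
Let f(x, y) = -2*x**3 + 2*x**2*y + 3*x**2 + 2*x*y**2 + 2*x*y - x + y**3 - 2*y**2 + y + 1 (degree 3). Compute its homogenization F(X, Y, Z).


F(X, Y, Z) = -2*X**3 + 2*X**2*Y + 3*X**2*Z + 2*X*Y**2 + 2*X*Y*Z - X*Z**2 + Y**3 - 2*Y**2*Z + Y*Z**2 + Z**3

deg(f) = 3.
Substitute x = X/Z, y = Y/Z into f, then multiply by Z^3.
  monomial -2·x^3·y^0 ↦ -2·X^3·Y^0·Z^0.
  monomial 2·x^2·y^1 ↦ 2·X^2·Y^1·Z^0.
  monomial 3·x^2·y^0 ↦ 3·X^2·Y^0·Z^1.
  monomial 2·x^1·y^2 ↦ 2·X^1·Y^2·Z^0.
  monomial 2·x^1·y^1 ↦ 2·X^1·Y^1·Z^1.
  monomial -1·x^1·y^0 ↦ -1·X^1·Y^0·Z^2.
  monomial 1·x^0·y^3 ↦ 1·X^0·Y^3·Z^0.
  monomial -2·x^0·y^2 ↦ -2·X^0·Y^2·Z^1.
  monomial 1·x^0·y^1 ↦ 1·X^0·Y^1·Z^2.
  monomial 1·x^0·y^0 ↦ 1·X^0·Y^0·Z^3.
Collecting: F(X, Y, Z) = -2*X**3 + 2*X**2*Y + 3*X**2*Z + 2*X*Y**2 + 2*X*Y*Z - X*Z**2 + Y**3 - 2*Y**2*Z + Y*Z**2 + Z**3.


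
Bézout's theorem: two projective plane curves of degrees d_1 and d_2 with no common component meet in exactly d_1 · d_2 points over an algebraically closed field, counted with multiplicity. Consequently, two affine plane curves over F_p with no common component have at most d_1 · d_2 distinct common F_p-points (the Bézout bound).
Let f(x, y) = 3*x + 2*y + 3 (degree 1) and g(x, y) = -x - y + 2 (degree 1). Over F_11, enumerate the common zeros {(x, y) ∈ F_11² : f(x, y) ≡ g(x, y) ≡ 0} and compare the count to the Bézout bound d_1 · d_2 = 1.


Common zeros: {(4, 9)}; count = 1; Bézout bound = 1.

deg(f) = 1, deg(g) = 1, so Bézout bound = 1.
Scan x ∈ F_11. For each x, list the y ∈ F_11 with f(x, y) ≡ 0 and those with g(x, y) ≡ 0 (mod 11); the common zeros in that column are the intersection.
  x = 0: f ≡ 0 at y ∈ {4}; g ≡ 0 at y ∈ {2}; common: ∅.
  x = 1: f ≡ 0 at y ∈ {8}; g ≡ 0 at y ∈ {1}; common: ∅.
  x = 2: f ≡ 0 at y ∈ {1}; g ≡ 0 at y ∈ {0}; common: ∅.
  x = 3: f ≡ 0 at y ∈ {5}; g ≡ 0 at y ∈ {10}; common: ∅.
  x = 4: f ≡ 0 at y ∈ {9}; g ≡ 0 at y ∈ {9}; common: {9}.
  x = 5: f ≡ 0 at y ∈ {2}; g ≡ 0 at y ∈ {8}; common: ∅.
  x = 6: f ≡ 0 at y ∈ {6}; g ≡ 0 at y ∈ {7}; common: ∅.
  x = 7: f ≡ 0 at y ∈ {10}; g ≡ 0 at y ∈ {6}; common: ∅.
  x = 8: f ≡ 0 at y ∈ {3}; g ≡ 0 at y ∈ {5}; common: ∅.
  x = 9: f ≡ 0 at y ∈ {7}; g ≡ 0 at y ∈ {4}; common: ∅.
  x = 10: f ≡ 0 at y ∈ {0}; g ≡ 0 at y ∈ {3}; common: ∅.
Collecting: common zeros = {(4, 9)}, so the count is 1.
Comparison with the Bézout bound: 1 ≤ 1 = deg(f)·deg(g), as expected for curves with no common component (the bound is attained).


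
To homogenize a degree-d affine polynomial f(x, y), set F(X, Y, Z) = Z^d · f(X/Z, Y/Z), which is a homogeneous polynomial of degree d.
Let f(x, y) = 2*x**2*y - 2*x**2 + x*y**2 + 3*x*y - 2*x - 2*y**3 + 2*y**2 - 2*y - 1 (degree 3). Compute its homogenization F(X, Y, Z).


F(X, Y, Z) = 2*X**2*Y - 2*X**2*Z + X*Y**2 + 3*X*Y*Z - 2*X*Z**2 - 2*Y**3 + 2*Y**2*Z - 2*Y*Z**2 - Z**3

deg(f) = 3.
Substitute x = X/Z, y = Y/Z into f, then multiply by Z^3.
  monomial 2·x^2·y^1 ↦ 2·X^2·Y^1·Z^0.
  monomial -2·x^2·y^0 ↦ -2·X^2·Y^0·Z^1.
  monomial 1·x^1·y^2 ↦ 1·X^1·Y^2·Z^0.
  monomial 3·x^1·y^1 ↦ 3·X^1·Y^1·Z^1.
  monomial -2·x^1·y^0 ↦ -2·X^1·Y^0·Z^2.
  monomial -2·x^0·y^3 ↦ -2·X^0·Y^3·Z^0.
  monomial 2·x^0·y^2 ↦ 2·X^0·Y^2·Z^1.
  monomial -2·x^0·y^1 ↦ -2·X^0·Y^1·Z^2.
  monomial -1·x^0·y^0 ↦ -1·X^0·Y^0·Z^3.
Collecting: F(X, Y, Z) = 2*X**2*Y - 2*X**2*Z + X*Y**2 + 3*X*Y*Z - 2*X*Z**2 - 2*Y**3 + 2*Y**2*Z - 2*Y*Z**2 - Z**3.


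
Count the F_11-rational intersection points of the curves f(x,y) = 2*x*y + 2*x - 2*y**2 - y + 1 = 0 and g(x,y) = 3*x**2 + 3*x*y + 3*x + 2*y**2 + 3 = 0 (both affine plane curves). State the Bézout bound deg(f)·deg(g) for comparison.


Common zeros: ∅; count = 0; Bézout bound = 4.

deg(f) = 2, deg(g) = 2, so Bézout bound = 4.
Scan x ∈ F_11. For each x, list the y ∈ F_11 with f(x, y) ≡ 0 and those with g(x, y) ≡ 0 (mod 11); the common zeros in that column are the intersection.
  x = 0: f ≡ 0 at y ∈ {6, 10}; g ≡ 0 at y ∈ {2, 9}; common: ∅.
  x = 1: f ≡ 0 at y ∈ {7, 10}; g ≡ 0 at y ∈ {6, 9}; common: ∅.
  x = 2: f ≡ 0 at y ∈ {8, 10}; g ≡ 0 at y ∈ {4}; common: ∅.
  x = 3: f ≡ 0 at y ∈ {9, 10}; g ≡ 0 at y ∈ {6}; common: ∅.
  x = 4: f ≡ 0 at y ∈ {10}; g ≡ 0 at y ∈ {1, 4}; common: ∅.
  x = 5: f ≡ 0 at y ∈ {0, 10}; g ≡ 0 at y ∈ {1, 8}; common: ∅.
  x = 6: f ≡ 0 at y ∈ {1, 10}; g ≡ 0 at y ∈ ∅; common: ∅.
  x = 7: f ≡ 0 at y ∈ {2, 10}; g ≡ 0 at y ∈ ∅; common: ∅.
  x = 8: f ≡ 0 at y ∈ {3, 10}; g ≡ 0 at y ∈ {2, 8}; common: ∅.
  x = 9: f ≡ 0 at y ∈ {4, 10}; g ≡ 0 at y ∈ ∅; common: ∅.
  x = 10: f ≡ 0 at y ∈ {5, 10}; g ≡ 0 at y ∈ ∅; common: ∅.
Collecting: common zeros = ∅, so the count is 0.
Comparison with the Bézout bound: 0 ≤ 4 = deg(f)·deg(g), as expected for curves with no common component (the affine F_11-count falls short of the bound because intersections may lie at infinity, over extension fields, or carry multiplicity).


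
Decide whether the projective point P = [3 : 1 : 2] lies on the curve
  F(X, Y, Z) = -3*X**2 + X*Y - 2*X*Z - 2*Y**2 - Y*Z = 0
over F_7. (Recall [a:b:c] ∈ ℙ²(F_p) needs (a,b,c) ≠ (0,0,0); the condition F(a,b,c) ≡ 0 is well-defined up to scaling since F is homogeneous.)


F(3,1,2) ≡ 2 (mod 7); P is NOT on the curve.

Evaluate F(3, 1, 2) term-by-term (mod 7).
  -3*X**2 ↦ -3·9·1·1 = -27
  X*Y ↦ 1·3·1·1 = 3
  -2*X*Z ↦ -2·3·1·2 = -12
  -2*Y**2 ↦ -2·1·1·1 = -2
  -Y*Z ↦ -1·1·1·2 = -2
Sum: F(3, 1, 2) = (-27) + (3) + (-12) + (-2) + (-2) = -40.
Reducing mod 7: -40 ≡ 2 (mod 7).
Since F(a, b, c) ≡ 2 ≠ 0 (mod 7), P does NOT lie on the curve.


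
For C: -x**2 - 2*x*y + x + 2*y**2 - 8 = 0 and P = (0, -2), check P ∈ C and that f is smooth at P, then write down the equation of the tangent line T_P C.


Tangent line at P: 5*x - 8*y - 16 = 0.

Step 1: f(0, -2) = 0, so P lies on C.
Step 2: partial derivatives
  f_x(x, y) = -2*x - 2*y + 1, f_y(x, y) = -2*x + 4*y.
  f_x(P) = 5, f_y(P) = -8 (gradient nonzero, so P is smooth).
Step 3: tangent line at P: 5·(x − 0) + -8·(y − -2) = 0.
Expanding: 5*x - 8*y - 16 = 0.


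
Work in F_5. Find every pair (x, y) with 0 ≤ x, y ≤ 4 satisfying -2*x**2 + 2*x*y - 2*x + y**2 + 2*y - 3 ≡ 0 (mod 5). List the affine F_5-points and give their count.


Affine F_5-points: {(0, 1), (0, 2), (1, 2), (1, 4), (2, 0), (2, 4)}; count = 6.

For each of the 25 pairs (x, y) ∈ F_5², evaluate f(x, y) mod 5. Record the zeros.
  x = 0: [0↦2, 1↦0, 2↦0, 3↦2, 4↦1]  zeros at y ∈ {1, 2}
  x = 1: [0↦3, 1↦3, 2↦0, 3↦4, 4↦0]  zeros at y ∈ {2, 4}
  x = 2: [0↦0, 1↦2, 2↦1, 3↦2, 4↦0]  zeros at y ∈ {0, 4}
  x = 3: [0↦3, 1↦2, 2↦3, 3↦1, 4↦1]  zeros at y ∈ ∅
  x = 4: [0↦2, 1↦3, 2↦1, 3↦1, 4↦3]  zeros at y ∈ ∅
Collecting zeros: affine points = {(0, 1), (0, 2), (1, 2), (1, 4), (2, 0), (2, 4)}.
Total count |C(F_5)_aff| = 6.


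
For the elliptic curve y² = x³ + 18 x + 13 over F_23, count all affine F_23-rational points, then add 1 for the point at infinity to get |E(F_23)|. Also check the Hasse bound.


Affine points = {(0, 6), (0, 17), (1, 3), (1, 20), (3, 5), (3, 18), (8, 5), (8, 18), (11, 1), (11, 22), (12, 5), (12, 18), (13, 11), (13, 12), (15, 1), (15, 22), (16, 2), (16, 21), (20, 1), (20, 22)}; affine count = 20; |E(F_23)| = 21.

Discriminant check: Δ ∝ 4a³ + 27b² = 4·18³ + 27·13² = 4·5832 + 27·169 ≡ 15 (mod 23). Nonzero ⇒ E is nonsingular.
For each x ∈ F_23, compute rhs = x³ + 18·x + 13 mod 23, then count y ∈ F_23 with y² ≡ rhs.
  x = 0: rhs = 13, matching y values: 6, 17 (2 points).
  x = 1: rhs = 9, matching y values: 3, 20 (2 points).
  x = 2: rhs = 11, matching y values: none (0 points).
  x = 3: rhs = 2, matching y values: 5, 18 (2 points).
  x = 4: rhs = 11, matching y values: none (0 points).
  x = 5: rhs = 21, matching y values: none (0 points).
  x = 6: rhs = 15, matching y values: none (0 points).
  x = 7: rhs = 22, matching y values: none (0 points).
  x = 8: rhs = 2, matching y values: 5, 18 (2 points).
  x = 9: rhs = 7, matching y values: none (0 points).
  x = 10: rhs = 20, matching y values: none (0 points).
  x = 11: rhs = 1, matching y values: 1, 22 (2 points).
  x = 12: rhs = 2, matching y values: 5, 18 (2 points).
  x = 13: rhs = 6, matching y values: 11, 12 (2 points).
  x = 14: rhs = 19, matching y values: none (0 points).
  x = 15: rhs = 1, matching y values: 1, 22 (2 points).
  x = 16: rhs = 4, matching y values: 2, 21 (2 points).
  x = 17: rhs = 11, matching y values: none (0 points).
  x = 18: rhs = 5, matching y values: none (0 points).
  x = 19: rhs = 15, matching y values: none (0 points).
  x = 20: rhs = 1, matching y values: 1, 22 (2 points).
  x = 21: rhs = 15, matching y values: none (0 points).
  x = 22: rhs = 17, matching y values: none (0 points).
Total affine count: 20.
Full point count |E(F_23)| = 20 + 1 = 21.
Hasse bound: |21 − (23+1)| = |-3| = 3 ≤ 2√23 ≈ 9.5917 ✓.


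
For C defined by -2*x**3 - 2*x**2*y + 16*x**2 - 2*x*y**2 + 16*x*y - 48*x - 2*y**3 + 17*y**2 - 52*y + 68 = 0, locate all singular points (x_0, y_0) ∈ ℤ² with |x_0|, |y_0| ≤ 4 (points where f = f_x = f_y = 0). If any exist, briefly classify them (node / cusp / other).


Singular points: {(2, 2)}; classification: cusp.

Compute partial derivatives:
  f_x = -6*x**2 - 4*x*y + 32*x - 2*y**2 + 16*y - 48.
  f_y = -2*x**2 - 4*x*y + 16*x - 6*y**2 + 34*y - 52.
Scan x_0 ∈ {−4, ..., 4}. For each x_0, f_y(x_0, y) is a polynomial in y; find its integer roots y ∈ {−4, ..., 4}, then test f_x and f at those candidates.
  x = -4: f_y(-4, y) = -6*y**2 + 50*y - 148; no integer root y with |y| ≤ 4.
  x = -3: f_y(-3, y) = -6*y**2 + 46*y - 118; no integer root y with |y| ≤ 4.
  x = -2: f_y(-2, y) = -6*y**2 + 42*y - 92; no integer root y with |y| ≤ 4.
  x = -1: f_y(-1, y) = -6*y**2 + 38*y - 70; no integer root y with |y| ≤ 4.
  x = 0: f_y(0, y) = -6*y**2 + 34*y - 52; no integer root y with |y| ≤ 4.
  x = 1: f_y(1, y) = -6*y**2 + 30*y - 38; no integer root y with |y| ≤ 4.
  x = 2: f_y(2, y) = -6*y**2 + 26*y - 28; vanishes at y ∈ {2}. (2, 2): f_x = 0, f = 0 — SINGULAR.
  x = 3: f_y(3, y) = -6*y**2 + 22*y - 22; no integer root y with |y| ≤ 4.
  x = 4: f_y(4, y) = -6*y**2 + 18*y - 20; no integer root y with |y| ≤ 4.
Only singular point on the grid: (2, 2).
Classify: substitute x = 2 + u, y = 2 + v and expand: f = -2*u**3 - 2*u**2*v - 2*u*v**2 - 2*v**3 + v**2.
No constant or linear terms (consistent with a singular point). Quadratic part: v**2. Cubic part: -2*u**3 - 2*u**2*v - 2*u*v**2 - 2*v**3.
The quadratic part v**2 is a perfect square, so there is a single (double) tangent line v = 0, i.e. y = 2. Restricting the cubic part to that line (v = 0) leaves -2*u**3 ≠ 0, so f is not divisible by v and the branch is v² ≈ 2*u**3 to lowest order — this is a cusp.
Classification: cusp.


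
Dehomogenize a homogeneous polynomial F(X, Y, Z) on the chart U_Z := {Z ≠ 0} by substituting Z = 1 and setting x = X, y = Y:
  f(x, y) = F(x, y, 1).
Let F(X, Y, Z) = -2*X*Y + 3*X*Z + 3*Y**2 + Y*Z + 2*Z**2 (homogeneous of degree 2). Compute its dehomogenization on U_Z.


f(x, y) = -2*x*y + 3*x + 3*y**2 + y + 2

On U_Z we set Z = 1. Each monomial c·X^i·Y^j·Z^k in F becomes c·x^i·y^j·1^k = c·x^i·y^j.
Substituting Z = 1: F(X, Y, 1) = -2*x*y + 3*x + 3*y**2 + y + 2.
Note: deg(f) ≤ deg(F) = 2; strict inequality happens when F is divisible by Z (lost terms).


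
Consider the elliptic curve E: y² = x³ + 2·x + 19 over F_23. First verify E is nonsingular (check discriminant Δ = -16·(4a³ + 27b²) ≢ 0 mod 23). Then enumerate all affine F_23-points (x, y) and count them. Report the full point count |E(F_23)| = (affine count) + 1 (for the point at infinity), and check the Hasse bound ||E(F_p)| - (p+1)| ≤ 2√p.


Affine points = {(2, 10), (2, 13), (3, 11), (3, 12), (5, 4), (5, 19), (7, 10), (7, 13), (8, 8), (8, 15), (10, 2), (10, 21), (12, 0), (14, 10), (14, 13), (19, 4), (19, 19), (20, 3), (20, 20), (22, 4), (22, 19)}; affine count = 21; |E(F_23)| = 22.

Discriminant check: Δ ∝ 4a³ + 27b² = 4·2³ + 27·19² = 4·8 + 27·361 ≡ 4 (mod 23). Nonzero ⇒ E is nonsingular.
For each x ∈ F_23, compute rhs = x³ + 2·x + 19 mod 23, then count y ∈ F_23 with y² ≡ rhs.
  x = 0: rhs = 19, matching y values: none (0 points).
  x = 1: rhs = 22, matching y values: none (0 points).
  x = 2: rhs = 8, matching y values: 10, 13 (2 points).
  x = 3: rhs = 6, matching y values: 11, 12 (2 points).
  x = 4: rhs = 22, matching y values: none (0 points).
  x = 5: rhs = 16, matching y values: 4, 19 (2 points).
  x = 6: rhs = 17, matching y values: none (0 points).
  x = 7: rhs = 8, matching y values: 10, 13 (2 points).
  x = 8: rhs = 18, matching y values: 8, 15 (2 points).
  x = 9: rhs = 7, matching y values: none (0 points).
  x = 10: rhs = 4, matching y values: 2, 21 (2 points).
  x = 11: rhs = 15, matching y values: none (0 points).
  x = 12: rhs = 0, matching y values: 0 (1 points).
  x = 13: rhs = 11, matching y values: none (0 points).
  x = 14: rhs = 8, matching y values: 10, 13 (2 points).
  x = 15: rhs = 20, matching y values: none (0 points).
  x = 16: rhs = 7, matching y values: none (0 points).
  x = 17: rhs = 21, matching y values: none (0 points).
  x = 18: rhs = 22, matching y values: none (0 points).
  x = 19: rhs = 16, matching y values: 4, 19 (2 points).
  x = 20: rhs = 9, matching y values: 3, 20 (2 points).
  x = 21: rhs = 7, matching y values: none (0 points).
  x = 22: rhs = 16, matching y values: 4, 19 (2 points).
Total affine count: 21.
Full point count |E(F_23)| = 21 + 1 = 22.
Hasse bound: |22 − (23+1)| = |-2| = 2 ≤ 2√23 ≈ 9.5917 ✓.


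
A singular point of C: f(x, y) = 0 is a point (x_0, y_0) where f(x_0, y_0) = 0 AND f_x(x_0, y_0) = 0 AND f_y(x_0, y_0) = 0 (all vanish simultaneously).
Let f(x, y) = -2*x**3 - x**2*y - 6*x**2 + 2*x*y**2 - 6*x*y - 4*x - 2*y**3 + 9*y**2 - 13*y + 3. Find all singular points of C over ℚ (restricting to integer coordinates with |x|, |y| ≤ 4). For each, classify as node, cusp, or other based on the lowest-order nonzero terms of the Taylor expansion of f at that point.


Singular points: {(-1, 1)}; classification: node.

Compute partial derivatives:
  f_x = -6*x**2 - 2*x*y - 12*x + 2*y**2 - 6*y - 4.
  f_y = -x**2 + 4*x*y - 6*x - 6*y**2 + 18*y - 13.
Scan x_0 ∈ {−4, ..., 4}. For each x_0, f_y(x_0, y) is a polynomial in y; find its integer roots y ∈ {−4, ..., 4}, then test f_x and f at those candidates.
  x = -4: f_y(-4, y) = -6*y**2 + 2*y - 5; no integer root y with |y| ≤ 4.
  x = -3: f_y(-3, y) = -6*y**2 + 6*y - 4; no integer root y with |y| ≤ 4.
  x = -2: f_y(-2, y) = -6*y**2 + 10*y - 5; no integer root y with |y| ≤ 4.
  x = -1: f_y(-1, y) = -6*y**2 + 14*y - 8; vanishes at y ∈ {1}. (-1, 1): f_x = 0, f = 0 — SINGULAR.
  x = 0: f_y(0, y) = -6*y**2 + 18*y - 13; no integer root y with |y| ≤ 4.
  x = 1: f_y(1, y) = -6*y**2 + 22*y - 20; vanishes at y ∈ {2}. (1, 2): f_x = -30 ≠ 0.
  x = 2: f_y(2, y) = -6*y**2 + 26*y - 29; no integer root y with |y| ≤ 4.
  x = 3: f_y(3, y) = -6*y**2 + 30*y - 40; no integer root y with |y| ≤ 4.
  x = 4: f_y(4, y) = -6*y**2 + 34*y - 53; no integer root y with |y| ≤ 4.
Only singular point on the grid: (-1, 1).
Classify: substitute x = -1 + u, y = 1 + v and expand: f = -2*u**3 - u**2*v - u**2 + 2*u*v**2 - 2*v**3 + v**2.
No constant or linear terms (consistent with a singular point). Quadratic part: -u**2 + v**2. Cubic part: -2*u**3 - u**2*v + 2*u*v**2 - 2*v**3.
The quadratic part v**2 - u**2 = (v − u)(v + u) splits into two distinct linear factors, so there are two distinct tangent lines y − 1 = ±(x − -1) — this is a node (ordinary double point).
Classification: node.


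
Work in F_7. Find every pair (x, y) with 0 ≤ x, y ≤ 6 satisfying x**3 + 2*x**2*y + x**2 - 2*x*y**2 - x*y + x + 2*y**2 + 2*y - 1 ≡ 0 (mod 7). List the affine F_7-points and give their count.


Affine F_7-points: {(1, 4), (2, 2), (3, 2), (3, 4), (4, 2), (4, 3), (5, 0), (5, 5), (6, 1), (6, 3)}; count = 10.

For each of the 49 pairs (x, y) ∈ F_7², evaluate f(x, y) mod 7. Record the zeros.
  x = 0: [0↦6, 1↦3, 2↦4, 3↦2, 4↦4, 5↦3, 6↦6]  zeros at y ∈ ∅
  x = 1: [0↦2, 1↦5, 2↦1, 3↦4, 4↦0, 5↦3, 6↦6]  zeros at y ∈ {4}
  x = 2: [0↦6, 1↦5, 2↦0, 3↦5, 4↦6, 5↦3, 6↦3]  zeros at y ∈ {2}
  x = 3: [0↦3, 1↦2, 2↦0, 3↦4, 4↦0, 5↦2, 6↦3]  zeros at y ∈ {2, 4}
  x = 4: [0↦6, 1↦2, 2↦0, 3↦0, 4↦2, 5↦6, 6↦5]  zeros at y ∈ {2, 3}
  x = 5: [0↦0, 1↦4, 2↦6, 3↦6, 4↦4, 5↦0, 6↦1]  zeros at y ∈ {0, 5}
  x = 6: [0↦5, 1↦0, 2↦3, 3↦0, 4↦5, 5↦4, 6↦4]  zeros at y ∈ {1, 3}
Collecting zeros: affine points = {(1, 4), (2, 2), (3, 2), (3, 4), (4, 2), (4, 3), (5, 0), (5, 5), (6, 1), (6, 3)}.
Total count |C(F_7)_aff| = 10.


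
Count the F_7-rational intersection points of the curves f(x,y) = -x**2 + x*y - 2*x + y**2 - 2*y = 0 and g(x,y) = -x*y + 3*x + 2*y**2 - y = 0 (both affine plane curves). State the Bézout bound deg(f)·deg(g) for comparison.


Common zeros: {(0, 0)}; count = 1; Bézout bound = 4.

deg(f) = 2, deg(g) = 2, so Bézout bound = 4.
Scan x ∈ F_7. For each x, list the y ∈ F_7 with f(x, y) ≡ 0 and those with g(x, y) ≡ 0 (mod 7); the common zeros in that column are the intersection.
  x = 0: f ≡ 0 at y ∈ {0, 2}; g ≡ 0 at y ∈ {0, 4}; common: {0}.
  x = 1: f ≡ 0 at y ∈ ∅; g ≡ 0 at y ∈ {2, 6}; common: ∅.
  x = 2: f ≡ 0 at y ∈ {1, 6}; g ≡ 0 at y ∈ ∅; common: ∅.
  x = 3: f ≡ 0 at y ∈ ∅; g ≡ 0 at y ∈ {1}; common: ∅.
  x = 4: f ≡ 0 at y ∈ {1, 4}; g ≡ 0 at y ∈ ∅; common: ∅.
  x = 5: f ≡ 0 at y ∈ {0, 4}; g ≡ 0 at y ∈ {5}; common: ∅.
  x = 6: f ≡ 0 at y ∈ ∅; g ≡ 0 at y ∈ ∅; common: ∅.
Collecting: common zeros = {(0, 0)}, so the count is 1.
Comparison with the Bézout bound: 1 ≤ 4 = deg(f)·deg(g), as expected for curves with no common component (the affine F_7-count falls short of the bound because intersections may lie at infinity, over extension fields, or carry multiplicity).


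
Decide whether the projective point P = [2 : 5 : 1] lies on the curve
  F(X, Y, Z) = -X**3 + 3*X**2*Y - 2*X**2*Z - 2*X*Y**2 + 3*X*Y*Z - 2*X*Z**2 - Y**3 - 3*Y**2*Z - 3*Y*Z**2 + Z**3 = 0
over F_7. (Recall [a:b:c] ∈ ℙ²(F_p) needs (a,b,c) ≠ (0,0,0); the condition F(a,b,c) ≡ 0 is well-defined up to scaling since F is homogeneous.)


F(2,5,1) ≡ 1 (mod 7); P is NOT on the curve.

Evaluate F(2, 5, 1) term-by-term (mod 7).
  -X**3 ↦ -1·8·1·1 = -8
  3*X**2*Y ↦ 3·4·5·1 = 60
  -2*X**2*Z ↦ -2·4·1·1 = -8
  -2*X*Y**2 ↦ -2·2·25·1 = -100
  3*X*Y*Z ↦ 3·2·5·1 = 30
  -2*X*Z**2 ↦ -2·2·1·1 = -4
  -Y**3 ↦ -1·1·125·1 = -125
  -3*Y**2*Z ↦ -3·1·25·1 = -75
  -3*Y*Z**2 ↦ -3·1·5·1 = -15
  Z**3 ↦ 1·1·1·1 = 1
Sum: F(2, 5, 1) = (-8) + (60) + (-8) + (-100) + (30) + (-4) + (-125) + (-75) + (-15) + (1) = -244.
Reducing mod 7: -244 ≡ 1 (mod 7).
Since F(a, b, c) ≡ 1 ≠ 0 (mod 7), P does NOT lie on the curve.
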